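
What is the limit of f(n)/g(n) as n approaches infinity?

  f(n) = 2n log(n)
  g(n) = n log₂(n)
log(4)

Since 2n log(n) and n log₂(n) have the same growth rate (O(n log n)),
the ratio converges to a constant: log(4).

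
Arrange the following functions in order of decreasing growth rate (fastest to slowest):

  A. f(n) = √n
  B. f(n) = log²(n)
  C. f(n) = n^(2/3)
C > A > B

Comparing growth rates:
C = n^(2/3) is O(n^(2/3))
A = √n is O(√n)
B = log²(n) is O(log² n)

Therefore, the order from fastest to slowest is: C > A > B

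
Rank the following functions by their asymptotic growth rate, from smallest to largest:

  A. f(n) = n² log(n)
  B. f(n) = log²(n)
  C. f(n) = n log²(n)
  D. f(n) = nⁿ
B < C < A < D

Comparing growth rates:
B = log²(n) is O(log² n)
C = n log²(n) is O(n log² n)
A = n² log(n) is O(n² log n)
D = nⁿ is O(nⁿ)

Therefore, the order from slowest to fastest is: B < C < A < D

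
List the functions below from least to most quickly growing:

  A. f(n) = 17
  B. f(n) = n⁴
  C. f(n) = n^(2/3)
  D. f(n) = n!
A < C < B < D

Comparing growth rates:
A = 17 is O(1)
C = n^(2/3) is O(n^(2/3))
B = n⁴ is O(n⁴)
D = n! is O(n!)

Therefore, the order from slowest to fastest is: A < C < B < D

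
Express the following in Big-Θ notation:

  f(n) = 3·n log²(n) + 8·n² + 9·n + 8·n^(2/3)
Θ(n²)

Order the terms by growth rate: 8·n^(2/3) ≺ 9·n ≺ 3·n log²(n) ≺ 8·n².
The fastest-growing term 8·n² dominates as n → ∞; dropping its constant factor gives Θ(n²).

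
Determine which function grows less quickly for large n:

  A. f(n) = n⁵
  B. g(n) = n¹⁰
A

f(n) = n⁵ is O(n⁵), while g(n) = n¹⁰ is O(n¹⁰).
Since O(n⁵) grows slower than O(n¹⁰), f(n) is dominated.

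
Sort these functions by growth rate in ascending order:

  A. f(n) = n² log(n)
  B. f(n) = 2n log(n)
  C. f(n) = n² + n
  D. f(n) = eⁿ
B < C < A < D

Comparing growth rates:
B = 2n log(n) is O(n log n)
C = n² + n is O(n²)
A = n² log(n) is O(n² log n)
D = eⁿ is O(eⁿ)

Therefore, the order from slowest to fastest is: B < C < A < D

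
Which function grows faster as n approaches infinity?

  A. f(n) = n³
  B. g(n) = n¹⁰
B

f(n) = n³ is O(n³), while g(n) = n¹⁰ is O(n¹⁰).
Since O(n¹⁰) grows faster than O(n³), g(n) dominates.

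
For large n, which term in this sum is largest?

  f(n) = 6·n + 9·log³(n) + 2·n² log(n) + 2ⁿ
2ⁿ

Looking at each term:
  - 6·n is O(n)
  - 9·log³(n) is O(log³ n)
  - 2·n² log(n) is O(n² log n)
  - 2ⁿ is O(2ⁿ)

The term 2ⁿ (O(2ⁿ)) grows fastest and dominates all others.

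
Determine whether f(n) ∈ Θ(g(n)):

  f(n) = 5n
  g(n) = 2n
True

f(n) = 5n and g(n) = 2n are both O(n).
Since they have the same asymptotic growth rate, f(n) = Θ(g(n)) is true.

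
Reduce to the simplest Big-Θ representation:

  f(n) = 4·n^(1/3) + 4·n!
Θ(n!)

Order the terms by growth rate: 4·n^(1/3) ≺ 4·n!.
The fastest-growing term 4·n! dominates as n → ∞; dropping its constant factor gives Θ(n!).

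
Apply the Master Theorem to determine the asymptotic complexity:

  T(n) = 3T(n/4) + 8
Θ(n^log₄(3))

Master Theorem: a = 3, b = 4, f(n) = 8.
Compute the critical exponent d = log₄(3) = 0.792.
Compare f(n) = Θ(1) against n^d:
  k = 0 < d = 0.792, so f(n) = O(n^(d-ε)) — Case 1.
  The recursion cost dominates: T(n) = Θ(n^d) = Θ(n^log₄(3)).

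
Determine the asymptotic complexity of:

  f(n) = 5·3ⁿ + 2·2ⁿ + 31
O(3ⁿ)

The dominant term in 5·3ⁿ + 2·2ⁿ + 31 is 5·3ⁿ, which is Θ(3ⁿ).
Lower-order terms (2·2ⁿ, 31) are asymptotically negligible.
Constants are absorbed, so the tightest bound is O(3ⁿ).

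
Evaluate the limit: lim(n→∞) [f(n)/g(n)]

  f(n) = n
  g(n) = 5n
1/5

Since n and 5n have the same growth rate (O(n)),
the ratio converges to a constant: 1/5.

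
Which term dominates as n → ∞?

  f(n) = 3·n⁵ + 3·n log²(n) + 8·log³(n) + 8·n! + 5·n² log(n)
8·n!

Looking at each term:
  - 3·n⁵ is O(n⁵)
  - 3·n log²(n) is O(n log² n)
  - 8·log³(n) is O(log³ n)
  - 8·n! is O(n!)
  - 5·n² log(n) is O(n² log n)

The term 8·n! (O(n!)) grows fastest and dominates all others.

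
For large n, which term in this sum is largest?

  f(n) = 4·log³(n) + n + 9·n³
9·n³

Looking at each term:
  - 4·log³(n) is O(log³ n)
  - n is O(n)
  - 9·n³ is O(n³)

The term 9·n³ (O(n³)) grows fastest and dominates all others.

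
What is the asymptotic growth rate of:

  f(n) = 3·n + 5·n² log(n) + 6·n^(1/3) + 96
Θ(n² log n)

Order the terms by growth rate: 96 ≺ 6·n^(1/3) ≺ 3·n ≺ 5·n² log(n).
The fastest-growing term 5·n² log(n) dominates as n → ∞; dropping its constant factor gives Θ(n² log n).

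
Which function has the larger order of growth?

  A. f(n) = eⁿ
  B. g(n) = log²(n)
A

f(n) = eⁿ is O(eⁿ), while g(n) = log²(n) is O(log² n).
Since O(eⁿ) grows faster than O(log² n), f(n) dominates.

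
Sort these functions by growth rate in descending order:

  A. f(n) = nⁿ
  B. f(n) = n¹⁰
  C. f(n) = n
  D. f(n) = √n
A > B > C > D

Comparing growth rates:
A = nⁿ is O(nⁿ)
B = n¹⁰ is O(n¹⁰)
C = n is O(n)
D = √n is O(√n)

Therefore, the order from fastest to slowest is: A > B > C > D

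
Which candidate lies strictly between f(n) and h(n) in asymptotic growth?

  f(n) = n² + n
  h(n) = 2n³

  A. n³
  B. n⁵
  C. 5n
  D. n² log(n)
D

We need g(n) with n² + n = o(g(n)) and g(n) = o(2n³), i.e. O(n²) ≺ g ≺ O(n³).
Check each option:
  A. n³ — O(n³) does not grow strictly slower than h(n)
  B. n⁵ — O(n⁵) does not grow strictly slower than h(n)
  C. 5n — O(n) does not grow strictly faster than f(n)
  D. n² log(n) — O(n² log n) is strictly between O(n²) and O(n³) ✓

Only option D (n² log(n)) lies strictly between.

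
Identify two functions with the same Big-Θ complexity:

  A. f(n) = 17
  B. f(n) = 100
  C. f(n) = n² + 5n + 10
A and B

Examining each function:
  A. 17 is O(1)
  B. 100 is O(1)
  C. n² + 5n + 10 is O(n²)

Functions A and B both have the same complexity class.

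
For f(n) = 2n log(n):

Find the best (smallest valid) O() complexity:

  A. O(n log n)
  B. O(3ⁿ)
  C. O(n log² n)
A

f(n) = 2n log(n) is O(n log n).
All listed options are valid Big-O bounds (upper bounds),
but O(n log n) is the tightest (smallest valid bound).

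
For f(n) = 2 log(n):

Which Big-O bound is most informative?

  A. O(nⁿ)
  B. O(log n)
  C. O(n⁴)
B

f(n) = 2 log(n) is O(log n).
All listed options are valid Big-O bounds (upper bounds),
but O(log n) is the tightest (smallest valid bound).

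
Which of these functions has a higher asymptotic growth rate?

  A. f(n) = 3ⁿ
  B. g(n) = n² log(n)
A

f(n) = 3ⁿ is O(3ⁿ), while g(n) = n² log(n) is O(n² log n).
Since O(3ⁿ) grows faster than O(n² log n), f(n) dominates.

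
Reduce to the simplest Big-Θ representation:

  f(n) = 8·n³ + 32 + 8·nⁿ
Θ(nⁿ)

Order the terms by growth rate: 32 ≺ 8·n³ ≺ 8·nⁿ.
The fastest-growing term 8·nⁿ dominates as n → ∞; dropping its constant factor gives Θ(nⁿ).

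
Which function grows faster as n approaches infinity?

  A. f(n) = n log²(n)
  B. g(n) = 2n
A

f(n) = n log²(n) is O(n log² n), while g(n) = 2n is O(n).
Since O(n log² n) grows faster than O(n), f(n) dominates.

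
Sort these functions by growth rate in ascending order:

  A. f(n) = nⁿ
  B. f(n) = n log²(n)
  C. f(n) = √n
C < B < A

Comparing growth rates:
C = √n is O(√n)
B = n log²(n) is O(n log² n)
A = nⁿ is O(nⁿ)

Therefore, the order from slowest to fastest is: C < B < A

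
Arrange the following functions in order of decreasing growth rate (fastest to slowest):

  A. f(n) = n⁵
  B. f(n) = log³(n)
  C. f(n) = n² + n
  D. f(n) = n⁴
A > D > C > B

Comparing growth rates:
A = n⁵ is O(n⁵)
D = n⁴ is O(n⁴)
C = n² + n is O(n²)
B = log³(n) is O(log³ n)

Therefore, the order from fastest to slowest is: A > D > C > B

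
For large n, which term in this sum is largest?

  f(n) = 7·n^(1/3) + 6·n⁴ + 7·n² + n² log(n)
6·n⁴

Looking at each term:
  - 7·n^(1/3) is O(n^(1/3))
  - 6·n⁴ is O(n⁴)
  - 7·n² is O(n²)
  - n² log(n) is O(n² log n)

The term 6·n⁴ (O(n⁴)) grows fastest and dominates all others.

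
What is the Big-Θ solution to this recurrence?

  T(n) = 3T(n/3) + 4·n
Θ(n log n)

Master Theorem: a = 3, b = 3, f(n) = 4·n.
Compute the critical exponent d = log₃(3) = 1.
Compare f(n) = Θ(n) against n^d:
  k = 1 = d, so f(n) = Θ(n^d) — Case 2.
  Work is balanced across levels: T(n) = Θ(n^d log n) = Θ(n log n).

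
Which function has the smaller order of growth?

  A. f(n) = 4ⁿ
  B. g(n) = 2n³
B

f(n) = 4ⁿ is O(4ⁿ), while g(n) = 2n³ is O(n³).
Since O(n³) grows slower than O(4ⁿ), g(n) is dominated.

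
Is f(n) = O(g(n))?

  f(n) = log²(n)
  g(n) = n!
True

f(n) = log²(n) is O(log² n), and g(n) = n! is O(n!).
Since O(log² n) ⊆ O(n!) (f grows no faster than g), f(n) = O(g(n)) is true.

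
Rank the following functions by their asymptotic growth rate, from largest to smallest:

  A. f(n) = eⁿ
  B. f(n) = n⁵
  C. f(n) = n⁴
A > B > C

Comparing growth rates:
A = eⁿ is O(eⁿ)
B = n⁵ is O(n⁵)
C = n⁴ is O(n⁴)

Therefore, the order from fastest to slowest is: A > B > C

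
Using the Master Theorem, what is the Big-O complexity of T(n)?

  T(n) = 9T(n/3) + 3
Θ(n²)

Master Theorem: a = 9, b = 3, f(n) = 3.
Compute the critical exponent d = log₃(9) = 2.
Compare f(n) = Θ(1) against n^d:
  k = 0 < d = 2, so f(n) = O(n^(d-ε)) — Case 1.
  The recursion cost dominates: T(n) = Θ(n^d) = Θ(n²).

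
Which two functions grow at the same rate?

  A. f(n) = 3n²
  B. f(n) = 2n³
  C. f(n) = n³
B and C

Examining each function:
  A. 3n² is O(n²)
  B. 2n³ is O(n³)
  C. n³ is O(n³)

Functions B and C both have the same complexity class.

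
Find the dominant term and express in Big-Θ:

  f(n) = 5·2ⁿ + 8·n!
Θ(n!)

Order the terms by growth rate: 5·2ⁿ ≺ 8·n!.
The fastest-growing term 8·n! dominates as n → ∞; dropping its constant factor gives Θ(n!).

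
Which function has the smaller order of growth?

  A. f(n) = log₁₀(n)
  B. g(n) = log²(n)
A

f(n) = log₁₀(n) is O(log n), while g(n) = log²(n) is O(log² n).
Since O(log n) grows slower than O(log² n), f(n) is dominated.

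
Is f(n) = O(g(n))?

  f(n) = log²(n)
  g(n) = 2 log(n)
False

f(n) = log²(n) is O(log² n), and g(n) = 2 log(n) is O(log n).
Since O(log² n) grows faster than O(log n), f(n) = O(g(n)) is false.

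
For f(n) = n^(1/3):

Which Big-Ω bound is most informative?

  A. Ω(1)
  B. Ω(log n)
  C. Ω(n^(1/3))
C

f(n) = n^(1/3) is Ω(n^(1/3)).
All listed options are valid Big-Ω bounds (lower bounds),
but Ω(n^(1/3)) is the tightest (largest valid bound).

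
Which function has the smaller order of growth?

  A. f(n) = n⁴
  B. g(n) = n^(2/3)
B

f(n) = n⁴ is O(n⁴), while g(n) = n^(2/3) is O(n^(2/3)).
Since O(n^(2/3)) grows slower than O(n⁴), g(n) is dominated.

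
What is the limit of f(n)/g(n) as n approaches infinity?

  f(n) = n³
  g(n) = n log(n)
∞

Since n³ (O(n³)) grows faster than n log(n) (O(n log n)),
the ratio f(n)/g(n) → ∞ as n → ∞.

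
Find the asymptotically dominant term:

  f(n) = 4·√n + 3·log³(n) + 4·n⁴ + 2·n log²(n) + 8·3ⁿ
8·3ⁿ

Looking at each term:
  - 4·√n is O(√n)
  - 3·log³(n) is O(log³ n)
  - 4·n⁴ is O(n⁴)
  - 2·n log²(n) is O(n log² n)
  - 8·3ⁿ is O(3ⁿ)

The term 8·3ⁿ (O(3ⁿ)) grows fastest and dominates all others.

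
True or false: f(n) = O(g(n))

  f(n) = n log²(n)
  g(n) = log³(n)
False

f(n) = n log²(n) is O(n log² n), and g(n) = log³(n) is O(log³ n).
Since O(n log² n) grows faster than O(log³ n), f(n) = O(g(n)) is false.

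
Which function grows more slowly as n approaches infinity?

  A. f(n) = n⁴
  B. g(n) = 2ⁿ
A

f(n) = n⁴ is O(n⁴), while g(n) = 2ⁿ is O(2ⁿ).
Since O(n⁴) grows slower than O(2ⁿ), f(n) is dominated.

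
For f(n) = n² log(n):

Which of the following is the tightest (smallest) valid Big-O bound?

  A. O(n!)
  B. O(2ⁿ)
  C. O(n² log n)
C

f(n) = n² log(n) is O(n² log n).
All listed options are valid Big-O bounds (upper bounds),
but O(n² log n) is the tightest (smallest valid bound).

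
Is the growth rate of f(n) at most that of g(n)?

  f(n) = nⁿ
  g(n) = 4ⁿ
False

f(n) = nⁿ is O(nⁿ), and g(n) = 4ⁿ is O(4ⁿ).
Since O(nⁿ) grows faster than O(4ⁿ), f(n) = O(g(n)) is false.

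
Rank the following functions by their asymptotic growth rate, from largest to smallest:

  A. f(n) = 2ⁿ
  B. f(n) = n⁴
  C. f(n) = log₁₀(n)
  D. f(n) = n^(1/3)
A > B > D > C

Comparing growth rates:
A = 2ⁿ is O(2ⁿ)
B = n⁴ is O(n⁴)
D = n^(1/3) is O(n^(1/3))
C = log₁₀(n) is O(log n)

Therefore, the order from fastest to slowest is: A > B > D > C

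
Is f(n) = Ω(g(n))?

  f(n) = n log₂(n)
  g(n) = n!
False

f(n) = n log₂(n) is O(n log n), and g(n) = n! is O(n!).
Since O(n log n) grows slower than O(n!), f(n) = Ω(g(n)) is false.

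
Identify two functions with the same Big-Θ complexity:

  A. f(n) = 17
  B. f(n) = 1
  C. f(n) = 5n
A and B

Examining each function:
  A. 17 is O(1)
  B. 1 is O(1)
  C. 5n is O(n)

Functions A and B both have the same complexity class.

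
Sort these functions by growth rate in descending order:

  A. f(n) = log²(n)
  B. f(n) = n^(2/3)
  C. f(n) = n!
C > B > A

Comparing growth rates:
C = n! is O(n!)
B = n^(2/3) is O(n^(2/3))
A = log²(n) is O(log² n)

Therefore, the order from fastest to slowest is: C > B > A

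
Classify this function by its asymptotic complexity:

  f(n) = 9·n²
O(n²)

The dominant term in 9·n² is 9·n², which is Θ(n²).
Constants are absorbed, so the tightest bound is O(n²).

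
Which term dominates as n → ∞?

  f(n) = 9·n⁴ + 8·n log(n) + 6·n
9·n⁴

Looking at each term:
  - 9·n⁴ is O(n⁴)
  - 8·n log(n) is O(n log n)
  - 6·n is O(n)

The term 9·n⁴ (O(n⁴)) grows fastest and dominates all others.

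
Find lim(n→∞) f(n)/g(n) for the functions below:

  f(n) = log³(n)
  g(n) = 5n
0

Since log³(n) (O(log³ n)) grows slower than 5n (O(n)),
the ratio f(n)/g(n) → 0 as n → ∞.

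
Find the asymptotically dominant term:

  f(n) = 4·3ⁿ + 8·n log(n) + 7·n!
7·n!

Looking at each term:
  - 4·3ⁿ is O(3ⁿ)
  - 8·n log(n) is O(n log n)
  - 7·n! is O(n!)

The term 7·n! (O(n!)) grows fastest and dominates all others.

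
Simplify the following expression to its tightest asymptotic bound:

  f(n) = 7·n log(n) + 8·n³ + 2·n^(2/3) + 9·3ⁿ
Θ(3ⁿ)

Order the terms by growth rate: 2·n^(2/3) ≺ 7·n log(n) ≺ 8·n³ ≺ 9·3ⁿ.
The fastest-growing term 9·3ⁿ dominates as n → ∞; dropping its constant factor gives Θ(3ⁿ).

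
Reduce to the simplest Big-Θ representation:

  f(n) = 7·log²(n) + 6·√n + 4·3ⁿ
Θ(3ⁿ)

Order the terms by growth rate: 7·log²(n) ≺ 6·√n ≺ 4·3ⁿ.
The fastest-growing term 4·3ⁿ dominates as n → ∞; dropping its constant factor gives Θ(3ⁿ).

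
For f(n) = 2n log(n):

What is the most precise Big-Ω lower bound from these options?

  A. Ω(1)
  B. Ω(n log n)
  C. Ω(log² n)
B

f(n) = 2n log(n) is Ω(n log n).
All listed options are valid Big-Ω bounds (lower bounds),
but Ω(n log n) is the tightest (largest valid bound).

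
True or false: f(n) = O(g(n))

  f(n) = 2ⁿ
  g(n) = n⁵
False

f(n) = 2ⁿ is O(2ⁿ), and g(n) = n⁵ is O(n⁵).
Since O(2ⁿ) grows faster than O(n⁵), f(n) = O(g(n)) is false.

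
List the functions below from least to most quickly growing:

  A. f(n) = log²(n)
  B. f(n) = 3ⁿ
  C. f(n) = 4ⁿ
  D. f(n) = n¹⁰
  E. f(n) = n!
A < D < B < C < E

Comparing growth rates:
A = log²(n) is O(log² n)
D = n¹⁰ is O(n¹⁰)
B = 3ⁿ is O(3ⁿ)
C = 4ⁿ is O(4ⁿ)
E = n! is O(n!)

Therefore, the order from slowest to fastest is: A < D < B < C < E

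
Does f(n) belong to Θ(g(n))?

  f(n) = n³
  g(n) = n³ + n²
True

f(n) = n³ and g(n) = n³ + n² are both O(n³).
Since they have the same asymptotic growth rate, f(n) = Θ(g(n)) is true.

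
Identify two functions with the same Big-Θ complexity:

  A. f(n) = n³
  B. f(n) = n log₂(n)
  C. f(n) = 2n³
A and C

Examining each function:
  A. n³ is O(n³)
  B. n log₂(n) is O(n log n)
  C. 2n³ is O(n³)

Functions A and C both have the same complexity class.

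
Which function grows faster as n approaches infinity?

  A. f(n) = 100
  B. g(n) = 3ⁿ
B

f(n) = 100 is O(1), while g(n) = 3ⁿ is O(3ⁿ).
Since O(3ⁿ) grows faster than O(1), g(n) dominates.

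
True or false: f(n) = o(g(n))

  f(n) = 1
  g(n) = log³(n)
True

f(n) = 1 is O(1), and g(n) = log³(n) is O(log³ n).
Since O(1) grows strictly slower than O(log³ n), f(n) = o(g(n)) is true.
This means lim(n→∞) f(n)/g(n) = 0.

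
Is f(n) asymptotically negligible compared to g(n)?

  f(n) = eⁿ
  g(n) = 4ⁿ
True

f(n) = eⁿ is O(eⁿ), and g(n) = 4ⁿ is O(4ⁿ).
Since O(eⁿ) grows strictly slower than O(4ⁿ), f(n) = o(g(n)) is true.
This means lim(n→∞) f(n)/g(n) = 0.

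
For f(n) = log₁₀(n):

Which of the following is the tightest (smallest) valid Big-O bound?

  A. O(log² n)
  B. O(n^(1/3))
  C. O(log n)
C

f(n) = log₁₀(n) is O(log n).
All listed options are valid Big-O bounds (upper bounds),
but O(log n) is the tightest (smallest valid bound).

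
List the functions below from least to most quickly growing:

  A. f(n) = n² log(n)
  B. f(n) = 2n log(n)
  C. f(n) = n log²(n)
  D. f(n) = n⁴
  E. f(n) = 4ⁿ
B < C < A < D < E

Comparing growth rates:
B = 2n log(n) is O(n log n)
C = n log²(n) is O(n log² n)
A = n² log(n) is O(n² log n)
D = n⁴ is O(n⁴)
E = 4ⁿ is O(4ⁿ)

Therefore, the order from slowest to fastest is: B < C < A < D < E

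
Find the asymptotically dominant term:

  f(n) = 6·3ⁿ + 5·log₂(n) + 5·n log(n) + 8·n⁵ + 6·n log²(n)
6·3ⁿ

Looking at each term:
  - 6·3ⁿ is O(3ⁿ)
  - 5·log₂(n) is O(log n)
  - 5·n log(n) is O(n log n)
  - 8·n⁵ is O(n⁵)
  - 6·n log²(n) is O(n log² n)

The term 6·3ⁿ (O(3ⁿ)) grows fastest and dominates all others.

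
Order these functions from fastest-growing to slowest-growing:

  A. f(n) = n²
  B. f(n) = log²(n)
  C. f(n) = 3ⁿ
C > A > B

Comparing growth rates:
C = 3ⁿ is O(3ⁿ)
A = n² is O(n²)
B = log²(n) is O(log² n)

Therefore, the order from fastest to slowest is: C > A > B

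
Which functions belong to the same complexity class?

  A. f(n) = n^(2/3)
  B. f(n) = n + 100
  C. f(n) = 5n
B and C

Examining each function:
  A. n^(2/3) is O(n^(2/3))
  B. n + 100 is O(n)
  C. 5n is O(n)

Functions B and C both have the same complexity class.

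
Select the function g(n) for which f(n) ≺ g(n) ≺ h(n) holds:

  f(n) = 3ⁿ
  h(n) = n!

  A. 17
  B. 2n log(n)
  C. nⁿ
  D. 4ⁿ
D

We need g(n) with 3ⁿ = o(g(n)) and g(n) = o(n!), i.e. O(3ⁿ) ≺ g ≺ O(n!).
Check each option:
  A. 17 — O(1) does not grow strictly faster than f(n)
  B. 2n log(n) — O(n log n) does not grow strictly faster than f(n)
  C. nⁿ — O(nⁿ) does not grow strictly slower than h(n)
  D. 4ⁿ — O(4ⁿ) is strictly between O(3ⁿ) and O(n!) ✓

Only option D (4ⁿ) lies strictly between.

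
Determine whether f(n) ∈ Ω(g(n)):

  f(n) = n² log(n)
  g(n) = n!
False

f(n) = n² log(n) is O(n² log n), and g(n) = n! is O(n!).
Since O(n² log n) grows slower than O(n!), f(n) = Ω(g(n)) is false.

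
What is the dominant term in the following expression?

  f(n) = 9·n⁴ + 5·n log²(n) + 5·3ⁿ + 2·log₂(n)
5·3ⁿ

Looking at each term:
  - 9·n⁴ is O(n⁴)
  - 5·n log²(n) is O(n log² n)
  - 5·3ⁿ is O(3ⁿ)
  - 2·log₂(n) is O(log n)

The term 5·3ⁿ (O(3ⁿ)) grows fastest and dominates all others.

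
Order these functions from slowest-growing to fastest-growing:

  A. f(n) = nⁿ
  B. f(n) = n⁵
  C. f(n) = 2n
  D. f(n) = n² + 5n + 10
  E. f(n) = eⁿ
C < D < B < E < A

Comparing growth rates:
C = 2n is O(n)
D = n² + 5n + 10 is O(n²)
B = n⁵ is O(n⁵)
E = eⁿ is O(eⁿ)
A = nⁿ is O(nⁿ)

Therefore, the order from slowest to fastest is: C < D < B < E < A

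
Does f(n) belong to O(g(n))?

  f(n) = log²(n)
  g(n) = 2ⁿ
True

f(n) = log²(n) is O(log² n), and g(n) = 2ⁿ is O(2ⁿ).
Since O(log² n) ⊆ O(2ⁿ) (f grows no faster than g), f(n) = O(g(n)) is true.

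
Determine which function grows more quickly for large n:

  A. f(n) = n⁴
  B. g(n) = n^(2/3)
A

f(n) = n⁴ is O(n⁴), while g(n) = n^(2/3) is O(n^(2/3)).
Since O(n⁴) grows faster than O(n^(2/3)), f(n) dominates.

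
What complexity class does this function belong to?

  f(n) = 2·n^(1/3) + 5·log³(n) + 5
O(n^(1/3))

The dominant term in 2·n^(1/3) + 5·log³(n) + 5 is 2·n^(1/3), which is Θ(n^(1/3)).
Lower-order terms (5·log³(n), 5) are asymptotically negligible.
Constants are absorbed, so the tightest bound is O(n^(1/3)).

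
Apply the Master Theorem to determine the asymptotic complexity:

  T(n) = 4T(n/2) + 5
Θ(n²)

Master Theorem: a = 4, b = 2, f(n) = 5.
Compute the critical exponent d = log₂(4) = 2.
Compare f(n) = Θ(1) against n^d:
  k = 0 < d = 2, so f(n) = O(n^(d-ε)) — Case 1.
  The recursion cost dominates: T(n) = Θ(n^d) = Θ(n²).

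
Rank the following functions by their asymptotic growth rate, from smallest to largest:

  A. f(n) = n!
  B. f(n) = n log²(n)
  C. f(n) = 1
C < B < A

Comparing growth rates:
C = 1 is O(1)
B = n log²(n) is O(n log² n)
A = n! is O(n!)

Therefore, the order from slowest to fastest is: C < B < A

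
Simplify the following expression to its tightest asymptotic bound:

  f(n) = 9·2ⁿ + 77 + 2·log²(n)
Θ(2ⁿ)

Order the terms by growth rate: 77 ≺ 2·log²(n) ≺ 9·2ⁿ.
The fastest-growing term 9·2ⁿ dominates as n → ∞; dropping its constant factor gives Θ(2ⁿ).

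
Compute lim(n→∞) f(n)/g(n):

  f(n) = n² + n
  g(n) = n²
1

Since n² + n and n² have the same growth rate (O(n²)),
the ratio converges to a constant: 1.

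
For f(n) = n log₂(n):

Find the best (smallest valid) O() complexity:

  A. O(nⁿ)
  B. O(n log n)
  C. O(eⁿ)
B

f(n) = n log₂(n) is O(n log n).
All listed options are valid Big-O bounds (upper bounds),
but O(n log n) is the tightest (smallest valid bound).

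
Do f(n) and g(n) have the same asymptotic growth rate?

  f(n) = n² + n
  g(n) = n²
True

f(n) = n² + n and g(n) = n² are both O(n²).
Since they have the same asymptotic growth rate, f(n) = Θ(g(n)) is true.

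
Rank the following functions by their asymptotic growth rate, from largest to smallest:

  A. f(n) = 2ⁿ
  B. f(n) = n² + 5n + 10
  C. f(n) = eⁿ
C > A > B

Comparing growth rates:
C = eⁿ is O(eⁿ)
A = 2ⁿ is O(2ⁿ)
B = n² + 5n + 10 is O(n²)

Therefore, the order from fastest to slowest is: C > A > B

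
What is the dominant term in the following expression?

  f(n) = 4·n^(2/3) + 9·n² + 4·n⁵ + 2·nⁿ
2·nⁿ

Looking at each term:
  - 4·n^(2/3) is O(n^(2/3))
  - 9·n² is O(n²)
  - 4·n⁵ is O(n⁵)
  - 2·nⁿ is O(nⁿ)

The term 2·nⁿ (O(nⁿ)) grows fastest and dominates all others.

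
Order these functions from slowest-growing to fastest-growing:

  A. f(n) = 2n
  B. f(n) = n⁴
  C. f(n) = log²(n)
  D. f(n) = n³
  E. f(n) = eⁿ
C < A < D < B < E

Comparing growth rates:
C = log²(n) is O(log² n)
A = 2n is O(n)
D = n³ is O(n³)
B = n⁴ is O(n⁴)
E = eⁿ is O(eⁿ)

Therefore, the order from slowest to fastest is: C < A < D < B < E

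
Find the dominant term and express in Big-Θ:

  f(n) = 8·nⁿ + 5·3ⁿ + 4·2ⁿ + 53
Θ(nⁿ)

Order the terms by growth rate: 53 ≺ 4·2ⁿ ≺ 5·3ⁿ ≺ 8·nⁿ.
The fastest-growing term 8·nⁿ dominates as n → ∞; dropping its constant factor gives Θ(nⁿ).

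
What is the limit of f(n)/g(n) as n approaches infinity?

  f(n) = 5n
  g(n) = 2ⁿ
0

Since 5n (O(n)) grows slower than 2ⁿ (O(2ⁿ)),
the ratio f(n)/g(n) → 0 as n → ∞.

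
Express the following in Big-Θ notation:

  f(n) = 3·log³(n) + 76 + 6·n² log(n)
Θ(n² log n)

Order the terms by growth rate: 76 ≺ 3·log³(n) ≺ 6·n² log(n).
The fastest-growing term 6·n² log(n) dominates as n → ∞; dropping its constant factor gives Θ(n² log n).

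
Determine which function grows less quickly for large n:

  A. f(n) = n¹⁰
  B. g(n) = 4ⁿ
A

f(n) = n¹⁰ is O(n¹⁰), while g(n) = 4ⁿ is O(4ⁿ).
Since O(n¹⁰) grows slower than O(4ⁿ), f(n) is dominated.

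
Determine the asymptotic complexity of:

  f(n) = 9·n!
O(n!)

The dominant term in 9·n! is 9·n!, which is Θ(n!).
Constants are absorbed, so the tightest bound is O(n!).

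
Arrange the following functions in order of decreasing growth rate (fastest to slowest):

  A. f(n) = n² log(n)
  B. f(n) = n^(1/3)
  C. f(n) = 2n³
C > A > B

Comparing growth rates:
C = 2n³ is O(n³)
A = n² log(n) is O(n² log n)
B = n^(1/3) is O(n^(1/3))

Therefore, the order from fastest to slowest is: C > A > B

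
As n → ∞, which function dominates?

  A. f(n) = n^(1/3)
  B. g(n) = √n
B

f(n) = n^(1/3) is O(n^(1/3)), while g(n) = √n is O(√n).
Since O(√n) grows faster than O(n^(1/3)), g(n) dominates.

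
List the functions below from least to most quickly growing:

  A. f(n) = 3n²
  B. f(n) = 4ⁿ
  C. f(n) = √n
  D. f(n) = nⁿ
C < A < B < D

Comparing growth rates:
C = √n is O(√n)
A = 3n² is O(n²)
B = 4ⁿ is O(4ⁿ)
D = nⁿ is O(nⁿ)

Therefore, the order from slowest to fastest is: C < A < B < D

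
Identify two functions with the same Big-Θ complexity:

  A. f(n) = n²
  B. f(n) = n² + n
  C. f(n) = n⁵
A and B

Examining each function:
  A. n² is O(n²)
  B. n² + n is O(n²)
  C. n⁵ is O(n⁵)

Functions A and B both have the same complexity class.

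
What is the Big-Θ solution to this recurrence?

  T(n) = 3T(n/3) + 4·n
Θ(n log n)

Master Theorem: a = 3, b = 3, f(n) = 4·n.
Compute the critical exponent d = log₃(3) = 1.
Compare f(n) = Θ(n) against n^d:
  k = 1 = d, so f(n) = Θ(n^d) — Case 2.
  Work is balanced across levels: T(n) = Θ(n^d log n) = Θ(n log n).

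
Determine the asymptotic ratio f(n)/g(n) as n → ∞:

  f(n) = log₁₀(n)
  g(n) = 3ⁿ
0

Since log₁₀(n) (O(log n)) grows slower than 3ⁿ (O(3ⁿ)),
the ratio f(n)/g(n) → 0 as n → ∞.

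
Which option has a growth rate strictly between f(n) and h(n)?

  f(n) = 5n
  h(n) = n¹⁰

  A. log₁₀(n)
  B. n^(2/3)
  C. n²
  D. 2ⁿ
C

We need g(n) with 5n = o(g(n)) and g(n) = o(n¹⁰), i.e. O(n) ≺ g ≺ O(n¹⁰).
Check each option:
  A. log₁₀(n) — O(log n) does not grow strictly faster than f(n)
  B. n^(2/3) — O(n^(2/3)) does not grow strictly faster than f(n)
  C. n² — O(n²) is strictly between O(n) and O(n¹⁰) ✓
  D. 2ⁿ — O(2ⁿ) does not grow strictly slower than h(n)

Only option C (n²) lies strictly between.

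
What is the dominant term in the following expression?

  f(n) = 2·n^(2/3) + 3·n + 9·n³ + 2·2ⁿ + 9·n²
2·2ⁿ

Looking at each term:
  - 2·n^(2/3) is O(n^(2/3))
  - 3·n is O(n)
  - 9·n³ is O(n³)
  - 2·2ⁿ is O(2ⁿ)
  - 9·n² is O(n²)

The term 2·2ⁿ (O(2ⁿ)) grows fastest and dominates all others.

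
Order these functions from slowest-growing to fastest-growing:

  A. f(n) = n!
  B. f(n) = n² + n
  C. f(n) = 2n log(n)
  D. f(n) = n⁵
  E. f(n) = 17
E < C < B < D < A

Comparing growth rates:
E = 17 is O(1)
C = 2n log(n) is O(n log n)
B = n² + n is O(n²)
D = n⁵ is O(n⁵)
A = n! is O(n!)

Therefore, the order from slowest to fastest is: E < C < B < D < A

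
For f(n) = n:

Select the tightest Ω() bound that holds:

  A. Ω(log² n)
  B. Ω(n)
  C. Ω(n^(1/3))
B

f(n) = n is Ω(n).
All listed options are valid Big-Ω bounds (lower bounds),
but Ω(n) is the tightest (largest valid bound).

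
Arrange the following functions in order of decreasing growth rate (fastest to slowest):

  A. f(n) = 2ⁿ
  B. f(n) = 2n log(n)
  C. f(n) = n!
C > A > B

Comparing growth rates:
C = n! is O(n!)
A = 2ⁿ is O(2ⁿ)
B = 2n log(n) is O(n log n)

Therefore, the order from fastest to slowest is: C > A > B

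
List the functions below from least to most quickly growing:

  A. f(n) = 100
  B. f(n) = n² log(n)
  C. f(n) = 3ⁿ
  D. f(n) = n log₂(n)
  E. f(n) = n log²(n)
A < D < E < B < C

Comparing growth rates:
A = 100 is O(1)
D = n log₂(n) is O(n log n)
E = n log²(n) is O(n log² n)
B = n² log(n) is O(n² log n)
C = 3ⁿ is O(3ⁿ)

Therefore, the order from slowest to fastest is: A < D < E < B < C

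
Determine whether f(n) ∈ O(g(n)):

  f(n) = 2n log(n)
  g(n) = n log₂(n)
True

f(n) = 2n log(n) and g(n) = n log₂(n) are both O(n log n).
Big-O permits equal growth rates (f ≤ c·g for some c), so f(n) = O(g(n)) is true.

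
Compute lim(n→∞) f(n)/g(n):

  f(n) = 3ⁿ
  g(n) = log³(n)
∞

Since 3ⁿ (O(3ⁿ)) grows faster than log³(n) (O(log³ n)),
the ratio f(n)/g(n) → ∞ as n → ∞.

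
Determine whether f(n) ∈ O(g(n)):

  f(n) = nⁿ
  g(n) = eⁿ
False

f(n) = nⁿ is O(nⁿ), and g(n) = eⁿ is O(eⁿ).
Since O(nⁿ) grows faster than O(eⁿ), f(n) = O(g(n)) is false.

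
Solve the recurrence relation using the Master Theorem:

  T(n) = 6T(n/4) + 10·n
Θ(n^log₄(6))

Master Theorem: a = 6, b = 4, f(n) = 10·n.
Compute the critical exponent d = log₄(6) = 1.292.
Compare f(n) = Θ(n) against n^d:
  k = 1 < d = 1.292, so f(n) = O(n^(d-ε)) — Case 1.
  The recursion cost dominates: T(n) = Θ(n^d) = Θ(n^log₄(6)).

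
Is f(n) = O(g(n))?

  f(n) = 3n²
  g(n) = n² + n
True

f(n) = 3n² and g(n) = n² + n are both O(n²).
Big-O permits equal growth rates (f ≤ c·g for some c), so f(n) = O(g(n)) is true.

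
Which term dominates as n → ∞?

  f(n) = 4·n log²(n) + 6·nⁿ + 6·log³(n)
6·nⁿ

Looking at each term:
  - 4·n log²(n) is O(n log² n)
  - 6·nⁿ is O(nⁿ)
  - 6·log³(n) is O(log³ n)

The term 6·nⁿ (O(nⁿ)) grows fastest and dominates all others.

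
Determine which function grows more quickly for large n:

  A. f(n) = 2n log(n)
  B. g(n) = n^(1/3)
A

f(n) = 2n log(n) is O(n log n), while g(n) = n^(1/3) is O(n^(1/3)).
Since O(n log n) grows faster than O(n^(1/3)), f(n) dominates.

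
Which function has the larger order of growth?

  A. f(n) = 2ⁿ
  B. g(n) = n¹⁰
A

f(n) = 2ⁿ is O(2ⁿ), while g(n) = n¹⁰ is O(n¹⁰).
Since O(2ⁿ) grows faster than O(n¹⁰), f(n) dominates.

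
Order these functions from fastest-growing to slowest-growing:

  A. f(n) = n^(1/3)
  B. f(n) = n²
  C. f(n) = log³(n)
B > A > C

Comparing growth rates:
B = n² is O(n²)
A = n^(1/3) is O(n^(1/3))
C = log³(n) is O(log³ n)

Therefore, the order from fastest to slowest is: B > A > C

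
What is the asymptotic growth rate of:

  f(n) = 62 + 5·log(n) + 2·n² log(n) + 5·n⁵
Θ(n⁵)

Order the terms by growth rate: 62 ≺ 5·log(n) ≺ 2·n² log(n) ≺ 5·n⁵.
The fastest-growing term 5·n⁵ dominates as n → ∞; dropping its constant factor gives Θ(n⁵).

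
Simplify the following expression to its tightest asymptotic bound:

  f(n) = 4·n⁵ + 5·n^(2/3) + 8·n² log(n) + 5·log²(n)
Θ(n⁵)

Order the terms by growth rate: 5·log²(n) ≺ 5·n^(2/3) ≺ 8·n² log(n) ≺ 4·n⁵.
The fastest-growing term 4·n⁵ dominates as n → ∞; dropping its constant factor gives Θ(n⁵).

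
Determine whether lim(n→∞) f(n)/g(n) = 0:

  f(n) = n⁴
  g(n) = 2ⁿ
True

f(n) = n⁴ is O(n⁴), and g(n) = 2ⁿ is O(2ⁿ).
Since O(n⁴) grows strictly slower than O(2ⁿ), f(n) = o(g(n)) is true.
This means lim(n→∞) f(n)/g(n) = 0.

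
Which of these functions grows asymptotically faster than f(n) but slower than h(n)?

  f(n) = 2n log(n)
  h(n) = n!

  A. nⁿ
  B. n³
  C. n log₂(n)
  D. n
B

We need g(n) with 2n log(n) = o(g(n)) and g(n) = o(n!), i.e. O(n log n) ≺ g ≺ O(n!).
Check each option:
  A. nⁿ — O(nⁿ) does not grow strictly slower than h(n)
  B. n³ — O(n³) is strictly between O(n log n) and O(n!) ✓
  C. n log₂(n) — O(n log n) does not grow strictly faster than f(n)
  D. n — O(n) does not grow strictly faster than f(n)

Only option B (n³) lies strictly between.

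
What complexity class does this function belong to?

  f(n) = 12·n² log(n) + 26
O(n² log n)

The dominant term in 12·n² log(n) + 26 is 12·n² log(n), which is Θ(n² log n).
Lower-order terms (26) are asymptotically negligible.
Constants are absorbed, so the tightest bound is O(n² log n).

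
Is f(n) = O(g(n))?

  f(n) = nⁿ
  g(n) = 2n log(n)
False

f(n) = nⁿ is O(nⁿ), and g(n) = 2n log(n) is O(n log n).
Since O(nⁿ) grows faster than O(n log n), f(n) = O(g(n)) is false.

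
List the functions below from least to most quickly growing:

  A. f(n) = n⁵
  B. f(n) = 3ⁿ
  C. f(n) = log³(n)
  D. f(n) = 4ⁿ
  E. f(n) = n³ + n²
C < E < A < B < D

Comparing growth rates:
C = log³(n) is O(log³ n)
E = n³ + n² is O(n³)
A = n⁵ is O(n⁵)
B = 3ⁿ is O(3ⁿ)
D = 4ⁿ is O(4ⁿ)

Therefore, the order from slowest to fastest is: C < E < A < B < D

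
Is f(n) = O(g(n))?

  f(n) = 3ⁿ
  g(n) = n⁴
False

f(n) = 3ⁿ is O(3ⁿ), and g(n) = n⁴ is O(n⁴).
Since O(3ⁿ) grows faster than O(n⁴), f(n) = O(g(n)) is false.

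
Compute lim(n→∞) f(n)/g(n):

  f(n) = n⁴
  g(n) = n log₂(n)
∞

Since n⁴ (O(n⁴)) grows faster than n log₂(n) (O(n log n)),
the ratio f(n)/g(n) → ∞ as n → ∞.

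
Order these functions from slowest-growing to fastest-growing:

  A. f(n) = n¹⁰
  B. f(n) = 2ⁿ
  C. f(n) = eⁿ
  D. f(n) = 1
D < A < B < C

Comparing growth rates:
D = 1 is O(1)
A = n¹⁰ is O(n¹⁰)
B = 2ⁿ is O(2ⁿ)
C = eⁿ is O(eⁿ)

Therefore, the order from slowest to fastest is: D < A < B < C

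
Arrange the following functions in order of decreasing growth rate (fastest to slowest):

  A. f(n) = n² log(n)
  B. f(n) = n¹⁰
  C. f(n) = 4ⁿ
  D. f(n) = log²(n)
C > B > A > D

Comparing growth rates:
C = 4ⁿ is O(4ⁿ)
B = n¹⁰ is O(n¹⁰)
A = n² log(n) is O(n² log n)
D = log²(n) is O(log² n)

Therefore, the order from fastest to slowest is: C > B > A > D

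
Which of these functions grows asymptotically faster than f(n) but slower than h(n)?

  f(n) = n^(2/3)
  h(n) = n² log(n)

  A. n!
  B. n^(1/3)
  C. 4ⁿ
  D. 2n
D

We need g(n) with n^(2/3) = o(g(n)) and g(n) = o(n² log(n)), i.e. O(n^(2/3)) ≺ g ≺ O(n² log n).
Check each option:
  A. n! — O(n!) does not grow strictly slower than h(n)
  B. n^(1/3) — O(n^(1/3)) does not grow strictly faster than f(n)
  C. 4ⁿ — O(4ⁿ) does not grow strictly slower than h(n)
  D. 2n — O(n) is strictly between O(n^(2/3)) and O(n² log n) ✓

Only option D (2n) lies strictly between.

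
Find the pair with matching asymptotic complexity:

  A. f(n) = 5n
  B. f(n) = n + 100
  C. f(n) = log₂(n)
A and B

Examining each function:
  A. 5n is O(n)
  B. n + 100 is O(n)
  C. log₂(n) is O(log n)

Functions A and B both have the same complexity class.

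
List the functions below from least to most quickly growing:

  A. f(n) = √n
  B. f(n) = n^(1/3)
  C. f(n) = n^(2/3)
B < A < C

Comparing growth rates:
B = n^(1/3) is O(n^(1/3))
A = √n is O(√n)
C = n^(2/3) is O(n^(2/3))

Therefore, the order from slowest to fastest is: B < A < C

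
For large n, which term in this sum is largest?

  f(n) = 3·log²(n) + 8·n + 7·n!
7·n!

Looking at each term:
  - 3·log²(n) is O(log² n)
  - 8·n is O(n)
  - 7·n! is O(n!)

The term 7·n! (O(n!)) grows fastest and dominates all others.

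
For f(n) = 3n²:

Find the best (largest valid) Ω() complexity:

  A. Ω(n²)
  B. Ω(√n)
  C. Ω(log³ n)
A

f(n) = 3n² is Ω(n²).
All listed options are valid Big-Ω bounds (lower bounds),
but Ω(n²) is the tightest (largest valid bound).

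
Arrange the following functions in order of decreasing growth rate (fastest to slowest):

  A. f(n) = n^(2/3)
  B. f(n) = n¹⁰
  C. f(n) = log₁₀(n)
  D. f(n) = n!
D > B > A > C

Comparing growth rates:
D = n! is O(n!)
B = n¹⁰ is O(n¹⁰)
A = n^(2/3) is O(n^(2/3))
C = log₁₀(n) is O(log n)

Therefore, the order from fastest to slowest is: D > B > A > C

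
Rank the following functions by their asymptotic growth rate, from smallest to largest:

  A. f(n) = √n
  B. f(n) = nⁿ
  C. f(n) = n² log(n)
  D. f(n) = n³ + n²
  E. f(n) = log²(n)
E < A < C < D < B

Comparing growth rates:
E = log²(n) is O(log² n)
A = √n is O(√n)
C = n² log(n) is O(n² log n)
D = n³ + n² is O(n³)
B = nⁿ is O(nⁿ)

Therefore, the order from slowest to fastest is: E < A < C < D < B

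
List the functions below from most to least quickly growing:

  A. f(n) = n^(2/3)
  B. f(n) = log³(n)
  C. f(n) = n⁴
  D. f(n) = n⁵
D > C > A > B

Comparing growth rates:
D = n⁵ is O(n⁵)
C = n⁴ is O(n⁴)
A = n^(2/3) is O(n^(2/3))
B = log³(n) is O(log³ n)

Therefore, the order from fastest to slowest is: D > C > A > B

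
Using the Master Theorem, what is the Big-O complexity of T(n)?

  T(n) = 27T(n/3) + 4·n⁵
Θ(n⁵)

Master Theorem: a = 27, b = 3, f(n) = 4·n⁵.
Compute the critical exponent d = log₃(27) = 3.
Compare f(n) = Θ(n⁵) against n^d:
  k = 5 > d = 3, so f(n) = Ω(n^(d+ε)) — Case 3.
  Regularity: a·(n/b)^5/n^5 = a/b^5 = 27/243 < 1 ✓.
  The top-level work dominates: T(n) = Θ(f(n)) = Θ(n⁵).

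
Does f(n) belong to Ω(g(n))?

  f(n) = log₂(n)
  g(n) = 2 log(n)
True

f(n) = log₂(n) and g(n) = 2 log(n) are both O(log n).
Big-Ω permits equal growth rates (f ≥ c·g for some c > 0), so f(n) = Ω(g(n)) is true.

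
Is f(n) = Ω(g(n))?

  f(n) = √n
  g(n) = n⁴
False

f(n) = √n is O(√n), and g(n) = n⁴ is O(n⁴).
Since O(√n) grows slower than O(n⁴), f(n) = Ω(g(n)) is false.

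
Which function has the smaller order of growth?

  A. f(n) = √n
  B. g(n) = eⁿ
A

f(n) = √n is O(√n), while g(n) = eⁿ is O(eⁿ).
Since O(√n) grows slower than O(eⁿ), f(n) is dominated.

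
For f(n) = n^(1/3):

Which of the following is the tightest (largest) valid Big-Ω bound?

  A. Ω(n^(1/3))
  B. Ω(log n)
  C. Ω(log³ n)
A

f(n) = n^(1/3) is Ω(n^(1/3)).
All listed options are valid Big-Ω bounds (lower bounds),
but Ω(n^(1/3)) is the tightest (largest valid bound).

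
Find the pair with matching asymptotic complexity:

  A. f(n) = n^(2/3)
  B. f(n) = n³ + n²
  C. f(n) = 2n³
B and C

Examining each function:
  A. n^(2/3) is O(n^(2/3))
  B. n³ + n² is O(n³)
  C. 2n³ is O(n³)

Functions B and C both have the same complexity class.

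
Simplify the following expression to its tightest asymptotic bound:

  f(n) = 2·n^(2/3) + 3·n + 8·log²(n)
Θ(n)

Order the terms by growth rate: 8·log²(n) ≺ 2·n^(2/3) ≺ 3·n.
The fastest-growing term 3·n dominates as n → ∞; dropping its constant factor gives Θ(n).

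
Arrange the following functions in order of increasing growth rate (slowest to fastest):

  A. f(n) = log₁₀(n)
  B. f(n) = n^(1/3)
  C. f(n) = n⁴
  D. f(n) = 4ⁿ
A < B < C < D

Comparing growth rates:
A = log₁₀(n) is O(log n)
B = n^(1/3) is O(n^(1/3))
C = n⁴ is O(n⁴)
D = 4ⁿ is O(4ⁿ)

Therefore, the order from slowest to fastest is: A < B < C < D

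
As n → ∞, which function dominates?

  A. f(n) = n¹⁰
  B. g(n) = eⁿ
B

f(n) = n¹⁰ is O(n¹⁰), while g(n) = eⁿ is O(eⁿ).
Since O(eⁿ) grows faster than O(n¹⁰), g(n) dominates.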